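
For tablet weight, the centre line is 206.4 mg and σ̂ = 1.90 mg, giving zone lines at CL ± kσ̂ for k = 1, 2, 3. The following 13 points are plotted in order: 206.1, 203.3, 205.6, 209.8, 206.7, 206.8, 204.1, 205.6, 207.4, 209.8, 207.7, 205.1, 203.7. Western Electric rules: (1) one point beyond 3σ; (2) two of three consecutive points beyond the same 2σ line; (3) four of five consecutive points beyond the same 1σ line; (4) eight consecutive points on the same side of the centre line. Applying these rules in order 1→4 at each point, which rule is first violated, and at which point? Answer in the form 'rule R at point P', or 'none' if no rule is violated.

Zone of each point (C = within 1σ̂, B = 1σ̂–2σ̂, A = 2σ̂–3σ̂, * = beyond 3σ̂; sign = side of CL): 1:-C, 2:-B, 3:-C, 4:+B, 5:+C, 6:+C, 7:-B, 8:-C, 9:+C, 10:+B, 11:+C, 12:-C, 13:-B
No rule fires across all 13 points.

none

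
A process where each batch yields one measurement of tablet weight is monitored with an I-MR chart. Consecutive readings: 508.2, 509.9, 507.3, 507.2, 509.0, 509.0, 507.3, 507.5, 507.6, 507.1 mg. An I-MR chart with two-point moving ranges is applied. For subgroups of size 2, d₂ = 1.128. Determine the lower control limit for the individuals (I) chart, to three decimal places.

X̄ = (508.2 + 509.9 + 507.3 + 507.2 + 509.0 + 509.0 + 507.3 + 507.5 + 507.6 + 507.1) / 10 = 508.0100
Moving ranges: 1.7, 2.6, 0.1, 1.8, 0.0, 1.7, 0.2, 0.1, 0.5; M̄R̄ = 8.7000 / 9 = 0.9667
LCL = X̄ − 3·M̄R̄/d₂ = 508.0100 − 3 × 0.9667 / 1.128 = 505.4391

505.439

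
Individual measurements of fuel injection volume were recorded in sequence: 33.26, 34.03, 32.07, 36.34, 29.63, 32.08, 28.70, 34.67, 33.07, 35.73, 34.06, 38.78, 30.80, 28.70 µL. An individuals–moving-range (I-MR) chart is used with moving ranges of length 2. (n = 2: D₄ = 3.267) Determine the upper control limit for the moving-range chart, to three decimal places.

11.620

Moving ranges: 0.77, 1.96, 4.27, 6.71, 2.45, 3.38, 5.97, 1.60, 2.66, 1.67, 4.72, 7.98, 2.10; M̄R̄ = 46.2400 / 13 = 3.5569
UCL_MR = D₄·M̄R̄ = 3.267 × 3.5569 = 11.6205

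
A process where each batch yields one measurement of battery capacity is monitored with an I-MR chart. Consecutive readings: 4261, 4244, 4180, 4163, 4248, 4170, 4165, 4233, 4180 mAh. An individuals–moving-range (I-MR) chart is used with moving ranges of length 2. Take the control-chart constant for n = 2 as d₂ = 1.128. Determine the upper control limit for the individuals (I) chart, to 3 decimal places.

4333.546

X̄ = (4261 + 4244 + 4180 + 4163 + 4248 + 4170 + 4165 + 4233 + 4180) / 9 = 4204.8889
Moving ranges: 17, 64, 17, 85, 78, 5, 68, 53; M̄R̄ = 387.0000 / 8 = 48.3750
UCL = X̄ + 3·M̄R̄/d₂ = 4204.8889 + 3 × 48.3750 / 1.128 = 4333.5458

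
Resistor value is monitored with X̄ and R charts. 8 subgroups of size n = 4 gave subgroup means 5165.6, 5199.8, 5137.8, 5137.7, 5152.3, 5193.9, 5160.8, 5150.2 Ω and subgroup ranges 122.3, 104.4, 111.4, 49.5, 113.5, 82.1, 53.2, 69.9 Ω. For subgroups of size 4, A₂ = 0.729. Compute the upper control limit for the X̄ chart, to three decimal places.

X̄̄ = (5165.6 + 5199.8 + 5137.8 + 5137.7 + 5152.3 + 5193.9 + 5160.8 + 5150.2) / 8 = 41298.1000 / 8 = 5162.2625
R̄ = (122.3 + 104.4 + 111.4 + 49.5 + 113.5 + 82.1 + 53.2 + 69.9) / 8 = 706.3000 / 8 = 88.2875
UCL = X̄̄ + A₂·R̄ = 5162.2625 + 0.729 × 88.2875 = 5226.6241

5226.624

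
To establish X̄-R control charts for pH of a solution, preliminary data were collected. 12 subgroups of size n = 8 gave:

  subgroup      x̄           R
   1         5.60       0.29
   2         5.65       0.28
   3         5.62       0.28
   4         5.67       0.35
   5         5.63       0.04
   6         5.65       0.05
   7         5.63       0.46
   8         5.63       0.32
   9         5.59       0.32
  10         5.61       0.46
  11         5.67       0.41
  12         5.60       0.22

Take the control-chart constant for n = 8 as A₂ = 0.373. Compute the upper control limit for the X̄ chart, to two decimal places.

X̄̄ = (5.60 + 5.65 + 5.62 + 5.67 + 5.63 + 5.65 + 5.63 + 5.63 + 5.59 + 5.61 + 5.67 + 5.60) / 12 = 67.5500 / 12 = 5.6292
R̄ = (0.29 + 0.28 + 0.28 + 0.35 + 0.04 + 0.05 + 0.46 + 0.32 + 0.32 + 0.46 + 0.41 + 0.22) / 12 = 3.4800 / 12 = 0.2900
UCL = X̄̄ + A₂·R̄ = 5.6292 + 0.373 × 0.2900 = 5.7373

5.74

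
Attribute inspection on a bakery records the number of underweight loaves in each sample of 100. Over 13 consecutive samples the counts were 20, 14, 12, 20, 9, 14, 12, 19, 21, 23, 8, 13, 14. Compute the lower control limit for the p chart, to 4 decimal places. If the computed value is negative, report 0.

0.0451

p̄ = Σdᵢ / (k·n) = 199 / (13 × 100) = 0.15308
LCL = p̄ − 3·√(p̄(1−p̄)/n) = 0.15308 − 3 × 0.03601 = 0.04506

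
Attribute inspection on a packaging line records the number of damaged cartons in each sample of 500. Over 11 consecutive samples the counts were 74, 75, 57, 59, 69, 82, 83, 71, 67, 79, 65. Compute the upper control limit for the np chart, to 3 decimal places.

p̄ = Σdᵢ / (k·n) = 781 / (11 × 500) = 0.14200
UCL = np̄ + 3·√(np̄(1−p̄)) = 71.0000 + 3 × √(71.0000×0.85800) = 71.0000 + 3 × 7.8050 = 94.4150

94.415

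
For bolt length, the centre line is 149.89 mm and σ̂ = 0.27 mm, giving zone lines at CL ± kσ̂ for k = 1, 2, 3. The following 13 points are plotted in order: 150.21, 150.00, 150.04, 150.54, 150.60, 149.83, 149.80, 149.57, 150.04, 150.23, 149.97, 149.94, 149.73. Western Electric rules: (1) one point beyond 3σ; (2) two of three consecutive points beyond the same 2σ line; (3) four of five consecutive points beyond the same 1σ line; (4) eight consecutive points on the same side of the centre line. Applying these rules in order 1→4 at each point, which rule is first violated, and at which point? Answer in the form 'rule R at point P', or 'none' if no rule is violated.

Zone of each point (C = within 1σ̂, B = 1σ̂–2σ̂, A = 2σ̂–3σ̂, * = beyond 3σ̂; sign = side of CL): 1:+B, 2:+C, 3:+C, 4:+A, 5:+A, 6:-C, 7:-C, 8:-B, 9:+C, 10:+B, 11:+C, 12:+C, 13:-C
Rule 2 (two of three consecutive points beyond the same 2σ limit) is satisfied at point 5.

rule 2 at point 5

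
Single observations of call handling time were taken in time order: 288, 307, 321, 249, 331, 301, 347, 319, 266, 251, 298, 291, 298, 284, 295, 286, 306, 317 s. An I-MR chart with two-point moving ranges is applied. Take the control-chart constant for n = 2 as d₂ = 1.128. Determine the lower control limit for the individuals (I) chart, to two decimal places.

X̄ = (288 + 307 + 321 + 249 + 331 + 301 + 347 + 319 + 266 + 251 + 298 + 291 + 298 + 284 + 295 + 286 + 306 + 317) / 18 = 297.5000
Moving ranges: 19, 14, 72, 82, 30, 46, 28, 53, 15, 47, 7, 7, 14, 11, 9, 20, 11; M̄R̄ = 485.0000 / 17 = 28.5294
LCL = X̄ − 3·M̄R̄/d₂ = 297.5000 − 3 × 28.5294 / 1.128 = 221.6239

221.62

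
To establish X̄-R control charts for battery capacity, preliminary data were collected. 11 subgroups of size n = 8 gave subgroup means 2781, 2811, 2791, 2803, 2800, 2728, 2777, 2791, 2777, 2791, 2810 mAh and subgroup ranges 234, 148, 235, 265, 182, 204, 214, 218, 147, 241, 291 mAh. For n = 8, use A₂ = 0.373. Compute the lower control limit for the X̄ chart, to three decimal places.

2706.603

X̄̄ = (2781 + 2811 + 2791 + 2803 + 2800 + 2728 + 2777 + 2791 + 2777 + 2791 + 2810) / 11 = 30660.0000 / 11 = 2787.2727
R̄ = (234 + 148 + 235 + 265 + 182 + 204 + 214 + 218 + 147 + 241 + 291) / 11 = 2379.0000 / 11 = 216.2727
LCL = X̄̄ − A₂·R̄ = 2787.2727 − 0.373 × 216.2727 = 2706.6030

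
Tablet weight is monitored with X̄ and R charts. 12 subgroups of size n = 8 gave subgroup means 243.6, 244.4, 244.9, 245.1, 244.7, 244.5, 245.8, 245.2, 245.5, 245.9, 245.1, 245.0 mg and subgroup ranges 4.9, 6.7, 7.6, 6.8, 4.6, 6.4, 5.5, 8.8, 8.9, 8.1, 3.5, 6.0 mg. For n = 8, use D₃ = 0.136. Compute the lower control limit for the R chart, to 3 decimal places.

0.882

R̄ = (4.9 + 6.7 + 7.6 + 6.8 + 4.6 + 6.4 + 5.5 + 8.8 + 8.9 + 8.1 + 3.5 + 6.0) / 12 = 77.8000 / 12 = 6.4833
LCL_R = D₃·R̄ = 0.136 × 6.4833 = 0.8817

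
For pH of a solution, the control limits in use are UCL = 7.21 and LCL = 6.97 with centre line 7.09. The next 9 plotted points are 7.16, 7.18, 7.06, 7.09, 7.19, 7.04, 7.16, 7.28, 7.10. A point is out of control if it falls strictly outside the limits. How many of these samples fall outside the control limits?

1

Compare each point to [6.97, 7.21]: sample 8 = 7.28 > UCL.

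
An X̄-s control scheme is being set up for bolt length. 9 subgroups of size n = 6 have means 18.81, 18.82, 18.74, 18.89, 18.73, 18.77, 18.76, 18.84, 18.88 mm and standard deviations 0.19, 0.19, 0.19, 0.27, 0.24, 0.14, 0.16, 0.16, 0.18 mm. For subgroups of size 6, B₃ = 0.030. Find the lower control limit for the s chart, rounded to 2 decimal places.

0.01

s̄ = (0.19 + 0.19 + 0.19 + 0.27 + 0.24 + 0.14 + 0.16 + 0.16 + 0.18) / 9 = 0.1911
LCL_s = B₃·s̄ = 0.030 × 0.1911 = 0.0057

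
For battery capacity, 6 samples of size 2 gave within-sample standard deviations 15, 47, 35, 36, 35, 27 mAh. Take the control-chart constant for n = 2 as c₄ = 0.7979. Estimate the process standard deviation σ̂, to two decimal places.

40.73

s̄ = (15 + 47 + 35 + 36 + 35 + 27) / 6 = 32.5000
σ̂ = s̄ / c₄ = 32.5000 / 0.7979 = 40.7319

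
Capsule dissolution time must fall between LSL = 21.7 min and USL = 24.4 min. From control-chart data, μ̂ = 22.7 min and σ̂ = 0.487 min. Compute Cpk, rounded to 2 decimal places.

Cpu = (USL − μ̂) / (3σ̂) = (24.4 − 22.7) / (3 × 0.487) = 1.1636; Cpl = (μ̂ − LSL) / (3σ̂) = (22.7 − 21.7) / (3 × 0.487) = 0.6845; Cpk = min(Cpu, Cpl) = 0.6845

0.68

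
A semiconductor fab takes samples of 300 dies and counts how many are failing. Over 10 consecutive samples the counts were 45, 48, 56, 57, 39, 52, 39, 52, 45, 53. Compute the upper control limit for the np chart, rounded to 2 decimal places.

67.75

p̄ = Σdᵢ / (k·n) = 486 / (10 × 300) = 0.16200
UCL = np̄ + 3·√(np̄(1−p̄)) = 48.6000 + 3 × √(48.6000×0.83800) = 48.6000 + 3 × 6.3818 = 67.7453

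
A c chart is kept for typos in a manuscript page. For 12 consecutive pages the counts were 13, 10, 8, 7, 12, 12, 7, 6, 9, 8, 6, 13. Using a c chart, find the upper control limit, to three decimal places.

c̄ = (13 + 10 + 8 + 7 + 12 + 12 + 7 + 6 + 9 + 8 + 6 + 13) / 12 = 111 / 12 = 9.2500
UCL = c̄ + 3√c̄ = 9.2500 + 3 × √9.2500 = 9.2500 + 3 × 3.0414 = 18.3741

18.374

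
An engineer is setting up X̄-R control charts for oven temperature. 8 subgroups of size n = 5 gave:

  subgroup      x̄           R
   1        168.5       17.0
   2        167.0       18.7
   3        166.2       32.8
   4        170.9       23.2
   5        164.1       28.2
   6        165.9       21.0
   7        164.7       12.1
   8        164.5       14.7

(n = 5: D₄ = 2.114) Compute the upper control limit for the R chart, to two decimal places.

44.31

R̄ = (17.0 + 18.7 + 32.8 + 23.2 + 28.2 + 21.0 + 12.1 + 14.7) / 8 = 167.7000 / 8 = 20.9625
UCL_R = D₄·R̄ = 2.114 × 20.9625 = 44.3147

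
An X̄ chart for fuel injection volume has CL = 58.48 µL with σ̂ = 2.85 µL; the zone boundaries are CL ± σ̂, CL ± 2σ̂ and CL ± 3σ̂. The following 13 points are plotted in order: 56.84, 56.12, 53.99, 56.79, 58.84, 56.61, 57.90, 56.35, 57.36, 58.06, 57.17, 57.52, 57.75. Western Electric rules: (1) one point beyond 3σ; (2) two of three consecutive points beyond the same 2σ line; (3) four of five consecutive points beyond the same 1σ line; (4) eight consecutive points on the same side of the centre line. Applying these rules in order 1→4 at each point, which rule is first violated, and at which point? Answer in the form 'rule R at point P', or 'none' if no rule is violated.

rule 4 at point 13

Zone of each point (C = within 1σ̂, B = 1σ̂–2σ̂, A = 2σ̂–3σ̂, * = beyond 3σ̂; sign = side of CL): 1:-C, 2:-C, 3:-B, 4:-C, 5:+C, 6:-C, 7:-C, 8:-C, 9:-C, 10:-C, 11:-C, 12:-C, 13:-C
Rule 4 (eight consecutive points on the same side of the centre line) is satisfied at point 13.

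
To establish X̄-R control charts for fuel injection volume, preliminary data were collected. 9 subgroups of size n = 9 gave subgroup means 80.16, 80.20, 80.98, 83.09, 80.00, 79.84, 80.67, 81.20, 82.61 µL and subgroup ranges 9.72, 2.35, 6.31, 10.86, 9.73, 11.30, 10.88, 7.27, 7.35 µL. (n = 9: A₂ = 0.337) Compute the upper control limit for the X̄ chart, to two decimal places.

X̄̄ = (80.16 + 80.20 + 80.98 + 83.09 + 80.00 + 79.84 + 80.67 + 81.20 + 82.61) / 9 = 728.7500 / 9 = 80.9722
R̄ = (9.72 + 2.35 + 6.31 + 10.86 + 9.73 + 11.30 + 10.88 + 7.27 + 7.35) / 9 = 75.7700 / 9 = 8.4189
UCL = X̄̄ + A₂·R̄ = 80.9722 + 0.337 × 8.4189 = 83.8094

83.81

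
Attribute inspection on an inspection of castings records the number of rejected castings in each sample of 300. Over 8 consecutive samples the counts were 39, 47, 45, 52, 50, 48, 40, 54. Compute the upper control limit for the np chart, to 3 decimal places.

65.742

p̄ = Σdᵢ / (k·n) = 375 / (8 × 300) = 0.15625
UCL = np̄ + 3·√(np̄(1−p̄)) = 46.8750 + 3 × √(46.8750×0.84375) = 46.8750 + 3 × 6.2889 = 65.7418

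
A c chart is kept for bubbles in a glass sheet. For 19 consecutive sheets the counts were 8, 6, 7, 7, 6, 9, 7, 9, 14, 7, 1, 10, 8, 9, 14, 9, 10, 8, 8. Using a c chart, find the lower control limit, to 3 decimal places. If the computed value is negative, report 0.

0.000

c̄ = (8 + 6 + 7 + 7 + 6 + 9 + 7 + 9 + 14 + 7 + 1 + 10 + 8 + 9 + 14 + 9 + 10 + 8 + 8) / 19 = 157 / 19 = 8.2632
LCL = c̄ − 3√c̄ = 8.2632 − 3 × 2.8746 = -0.3606 → 0 (cannot be negative)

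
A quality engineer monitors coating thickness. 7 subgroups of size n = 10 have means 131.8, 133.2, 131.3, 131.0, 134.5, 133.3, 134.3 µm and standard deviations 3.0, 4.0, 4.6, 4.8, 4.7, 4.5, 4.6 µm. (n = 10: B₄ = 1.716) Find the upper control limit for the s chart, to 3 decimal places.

7.403

s̄ = (3.0 + 4.0 + 4.6 + 4.8 + 4.7 + 4.5 + 4.6) / 7 = 4.3143
UCL_s = B₄·s̄ = 1.716 × 4.3143 = 7.4033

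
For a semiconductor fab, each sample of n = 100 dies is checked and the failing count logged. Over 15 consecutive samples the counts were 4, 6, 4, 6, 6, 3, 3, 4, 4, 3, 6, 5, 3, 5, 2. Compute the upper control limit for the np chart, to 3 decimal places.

p̄ = Σdᵢ / (k·n) = 64 / (15 × 100) = 0.04267
UCL = np̄ + 3·√(np̄(1−p̄)) = 4.2667 + 3 × √(4.2667×0.95733) = 4.2667 + 3 × 2.0210 = 10.3298

10.330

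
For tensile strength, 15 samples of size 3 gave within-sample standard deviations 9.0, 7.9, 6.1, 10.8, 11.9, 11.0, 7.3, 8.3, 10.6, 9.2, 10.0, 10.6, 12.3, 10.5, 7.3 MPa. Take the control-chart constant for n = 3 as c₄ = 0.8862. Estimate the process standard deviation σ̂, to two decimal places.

10.74

s̄ = (9.0 + 7.9 + 6.1 + 10.8 + 11.9 + 11.0 + 7.3 + 8.3 + 10.6 + 9.2 + 10.0 + 10.6 + 12.3 + 10.5 + 7.3) / 15 = 9.5200
σ̂ = s̄ / c₄ = 9.5200 / 0.8862 = 10.7425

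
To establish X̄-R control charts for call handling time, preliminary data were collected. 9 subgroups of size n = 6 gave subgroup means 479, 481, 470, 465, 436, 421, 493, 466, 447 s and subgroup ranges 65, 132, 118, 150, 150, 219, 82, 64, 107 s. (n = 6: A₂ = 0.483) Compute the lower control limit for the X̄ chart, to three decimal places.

403.664

X̄̄ = (479 + 481 + 470 + 465 + 436 + 421 + 493 + 466 + 447) / 9 = 4158.0000 / 9 = 462.0000
R̄ = (65 + 132 + 118 + 150 + 150 + 219 + 82 + 64 + 107) / 9 = 1087.0000 / 9 = 120.7778
LCL = X̄̄ − A₂·R̄ = 462.0000 − 0.483 × 120.7778 = 403.6643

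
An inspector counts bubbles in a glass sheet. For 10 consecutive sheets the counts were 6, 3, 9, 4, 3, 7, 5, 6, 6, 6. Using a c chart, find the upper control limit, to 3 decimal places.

c̄ = (6 + 3 + 9 + 4 + 3 + 7 + 5 + 6 + 6 + 6) / 10 = 55 / 10 = 5.5000
UCL = c̄ + 3√c̄ = 5.5000 + 3 × √5.5000 = 5.5000 + 3 × 2.3452 = 12.5356

12.536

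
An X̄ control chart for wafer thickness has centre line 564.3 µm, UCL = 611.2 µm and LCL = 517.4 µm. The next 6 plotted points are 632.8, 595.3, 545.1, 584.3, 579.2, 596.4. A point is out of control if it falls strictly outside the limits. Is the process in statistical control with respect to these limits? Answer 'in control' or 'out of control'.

Compare each point to [517.4, 611.2]: sample 1 = 632.8 > UCL.

out of control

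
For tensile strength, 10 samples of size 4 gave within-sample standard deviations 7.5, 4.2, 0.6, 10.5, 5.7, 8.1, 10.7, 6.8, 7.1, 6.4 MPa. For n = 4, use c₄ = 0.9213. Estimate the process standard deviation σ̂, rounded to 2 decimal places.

7.34

s̄ = (7.5 + 4.2 + 0.6 + 10.5 + 5.7 + 8.1 + 10.7 + 6.8 + 7.1 + 6.4) / 10 = 6.7600
σ̂ = s̄ / c₄ = 6.7600 / 0.9213 = 7.3375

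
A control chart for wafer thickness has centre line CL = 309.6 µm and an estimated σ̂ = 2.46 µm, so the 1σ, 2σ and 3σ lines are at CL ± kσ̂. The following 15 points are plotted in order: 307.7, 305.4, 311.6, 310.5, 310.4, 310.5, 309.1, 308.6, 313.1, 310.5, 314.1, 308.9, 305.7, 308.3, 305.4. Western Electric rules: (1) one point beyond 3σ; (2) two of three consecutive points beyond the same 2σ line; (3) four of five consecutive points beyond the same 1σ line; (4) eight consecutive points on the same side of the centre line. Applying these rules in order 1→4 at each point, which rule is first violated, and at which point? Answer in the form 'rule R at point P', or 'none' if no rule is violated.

none

Zone of each point (C = within 1σ̂, B = 1σ̂–2σ̂, A = 2σ̂–3σ̂, * = beyond 3σ̂; sign = side of CL): 1:-C, 2:-B, 3:+C, 4:+C, 5:+C, 6:+C, 7:-C, 8:-C, 9:+B, 10:+C, 11:+B, 12:-C, 13:-B, 14:-C, 15:-B
No rule fires across all 15 points.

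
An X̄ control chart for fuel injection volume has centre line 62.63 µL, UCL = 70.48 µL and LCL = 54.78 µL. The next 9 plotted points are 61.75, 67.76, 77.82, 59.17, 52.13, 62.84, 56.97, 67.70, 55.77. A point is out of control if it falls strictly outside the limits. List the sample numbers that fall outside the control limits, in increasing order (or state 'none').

3, 5

Compare each point to [54.78, 70.48]: sample 3 = 77.82 > UCL; sample 5 = 52.13 < LCL.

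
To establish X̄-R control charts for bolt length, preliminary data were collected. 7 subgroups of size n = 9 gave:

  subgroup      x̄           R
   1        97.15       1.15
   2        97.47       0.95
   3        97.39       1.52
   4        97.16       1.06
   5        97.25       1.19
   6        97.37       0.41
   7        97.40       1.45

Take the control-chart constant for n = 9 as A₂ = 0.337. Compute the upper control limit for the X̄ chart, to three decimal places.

97.685

X̄̄ = (97.15 + 97.47 + 97.39 + 97.16 + 97.25 + 97.37 + 97.40) / 7 = 681.1900 / 7 = 97.3129
R̄ = (1.15 + 0.95 + 1.52 + 1.06 + 1.19 + 0.41 + 1.45) / 7 = 7.7300 / 7 = 1.1043
UCL = X̄̄ + A₂·R̄ = 97.3129 + 0.337 × 1.1043 = 97.6850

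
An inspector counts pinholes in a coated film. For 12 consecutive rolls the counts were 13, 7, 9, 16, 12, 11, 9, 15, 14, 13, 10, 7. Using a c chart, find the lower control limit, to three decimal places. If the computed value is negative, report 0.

1.234

c̄ = (13 + 7 + 9 + 16 + 12 + 11 + 9 + 15 + 14 + 13 + 10 + 7) / 12 = 136 / 12 = 11.3333
LCL = c̄ − 3√c̄ = 11.3333 − 3 × 3.3665 = 1.2338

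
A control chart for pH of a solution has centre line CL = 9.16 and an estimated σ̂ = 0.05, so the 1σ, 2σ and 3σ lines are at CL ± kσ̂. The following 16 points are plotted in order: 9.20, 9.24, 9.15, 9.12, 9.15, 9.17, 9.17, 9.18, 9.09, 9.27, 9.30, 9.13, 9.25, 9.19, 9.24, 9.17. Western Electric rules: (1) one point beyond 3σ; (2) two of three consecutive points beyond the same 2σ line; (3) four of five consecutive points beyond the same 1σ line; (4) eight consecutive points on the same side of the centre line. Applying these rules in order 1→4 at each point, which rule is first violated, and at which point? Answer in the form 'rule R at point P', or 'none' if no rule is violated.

Zone of each point (C = within 1σ̂, B = 1σ̂–2σ̂, A = 2σ̂–3σ̂, * = beyond 3σ̂; sign = side of CL): 1:+C, 2:+B, 3:-C, 4:-C, 5:-C, 6:+C, 7:+C, 8:+C, 9:-B, 10:+A, 11:+A, 12:-C, 13:+B, 14:+C, 15:+B, 16:+C
Rule 2 (two of three consecutive points beyond the same 2σ limit) is satisfied at point 11.

rule 2 at point 11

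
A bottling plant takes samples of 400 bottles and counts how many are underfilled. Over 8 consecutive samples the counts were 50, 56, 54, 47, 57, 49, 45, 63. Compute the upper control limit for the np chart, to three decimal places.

p̄ = Σdᵢ / (k·n) = 421 / (8 × 400) = 0.13156
UCL = np̄ + 3·√(np̄(1−p̄)) = 52.6250 + 3 × √(52.6250×0.86844) = 52.6250 + 3 × 6.7603 = 72.9059

72.906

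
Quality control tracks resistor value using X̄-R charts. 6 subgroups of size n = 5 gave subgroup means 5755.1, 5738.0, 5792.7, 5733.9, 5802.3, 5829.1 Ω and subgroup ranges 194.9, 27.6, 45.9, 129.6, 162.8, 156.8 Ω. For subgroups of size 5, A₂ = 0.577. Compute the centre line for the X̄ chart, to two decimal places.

5775.18

X̄̄ = (5755.1 + 5738.0 + 5792.7 + 5733.9 + 5802.3 + 5829.1) / 6 = 34651.1000 / 6 = 5775.1833
CL = X̄̄ = 5775.1833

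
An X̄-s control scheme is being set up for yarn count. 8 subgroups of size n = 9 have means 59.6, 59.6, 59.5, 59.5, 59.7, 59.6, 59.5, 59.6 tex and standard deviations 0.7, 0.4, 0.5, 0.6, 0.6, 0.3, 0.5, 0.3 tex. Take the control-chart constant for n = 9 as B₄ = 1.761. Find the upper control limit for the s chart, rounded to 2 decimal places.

s̄ = (0.7 + 0.4 + 0.5 + 0.6 + 0.6 + 0.3 + 0.5 + 0.3) / 8 = 0.4875
UCL_s = B₄·s̄ = 1.761 × 0.4875 = 0.8585

0.86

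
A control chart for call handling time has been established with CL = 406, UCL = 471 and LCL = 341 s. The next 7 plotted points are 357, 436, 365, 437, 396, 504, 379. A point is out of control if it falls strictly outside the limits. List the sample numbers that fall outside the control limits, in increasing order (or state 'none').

Compare each point to [341, 471]: sample 6 = 504 > UCL.

6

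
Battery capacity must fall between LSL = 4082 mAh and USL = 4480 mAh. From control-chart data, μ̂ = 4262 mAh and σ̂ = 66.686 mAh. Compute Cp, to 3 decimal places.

Cp = (USL − LSL) / (6σ̂) = (4480 − 4082) / (6 × 66.686) = 398.0000 / 400.1160 = 0.9947

0.995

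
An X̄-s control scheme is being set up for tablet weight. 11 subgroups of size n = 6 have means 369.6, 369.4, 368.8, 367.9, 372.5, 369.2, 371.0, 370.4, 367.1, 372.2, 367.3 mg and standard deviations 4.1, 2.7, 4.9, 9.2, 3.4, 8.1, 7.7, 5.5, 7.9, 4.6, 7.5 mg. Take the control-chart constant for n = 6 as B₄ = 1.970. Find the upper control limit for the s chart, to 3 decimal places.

11.748

s̄ = (4.1 + 2.7 + 4.9 + 9.2 + 3.4 + 8.1 + 7.7 + 5.5 + 7.9 + 4.6 + 7.5) / 11 = 5.9636
UCL_s = B₄·s̄ = 1.970 × 5.9636 = 11.7484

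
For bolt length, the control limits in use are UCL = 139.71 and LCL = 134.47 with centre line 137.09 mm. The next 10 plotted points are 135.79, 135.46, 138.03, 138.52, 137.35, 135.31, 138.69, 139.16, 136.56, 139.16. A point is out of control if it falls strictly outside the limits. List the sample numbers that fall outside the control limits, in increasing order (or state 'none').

All 10 points lie within [134.47, 139.71].

none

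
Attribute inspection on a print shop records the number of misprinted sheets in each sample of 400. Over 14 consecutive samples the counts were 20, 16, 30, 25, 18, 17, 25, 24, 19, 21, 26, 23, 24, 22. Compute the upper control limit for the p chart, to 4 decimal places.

p̄ = Σdᵢ / (k·n) = 310 / (14 × 400) = 0.05536
UCL = p̄ + 3·√(p̄(1−p̄)/n) = 0.05536 + 3 × √(0.05536×0.94464/400) = 0.05536 + 3 × 0.01143 = 0.08966

0.0897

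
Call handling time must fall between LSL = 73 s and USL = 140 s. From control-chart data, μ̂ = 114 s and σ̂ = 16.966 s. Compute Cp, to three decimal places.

0.658

Cp = (USL − LSL) / (6σ̂) = (140 − 73) / (6 × 16.966) = 67.0000 / 101.7960 = 0.6582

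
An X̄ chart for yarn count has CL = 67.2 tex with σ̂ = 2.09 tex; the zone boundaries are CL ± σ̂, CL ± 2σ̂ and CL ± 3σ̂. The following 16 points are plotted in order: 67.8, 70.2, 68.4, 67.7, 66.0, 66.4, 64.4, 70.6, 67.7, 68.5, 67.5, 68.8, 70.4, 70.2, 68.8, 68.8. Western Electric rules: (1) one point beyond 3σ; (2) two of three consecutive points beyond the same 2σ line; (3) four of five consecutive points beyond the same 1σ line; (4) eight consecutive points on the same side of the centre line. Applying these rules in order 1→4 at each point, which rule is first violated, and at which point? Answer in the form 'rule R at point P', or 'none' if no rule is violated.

rule 4 at point 15

Zone of each point (C = within 1σ̂, B = 1σ̂–2σ̂, A = 2σ̂–3σ̂, * = beyond 3σ̂; sign = side of CL): 1:+C, 2:+B, 3:+C, 4:+C, 5:-C, 6:-C, 7:-B, 8:+B, 9:+C, 10:+C, 11:+C, 12:+C, 13:+B, 14:+B, 15:+C, 16:+C
Rule 4 (eight consecutive points on the same side of the centre line) is satisfied at point 15.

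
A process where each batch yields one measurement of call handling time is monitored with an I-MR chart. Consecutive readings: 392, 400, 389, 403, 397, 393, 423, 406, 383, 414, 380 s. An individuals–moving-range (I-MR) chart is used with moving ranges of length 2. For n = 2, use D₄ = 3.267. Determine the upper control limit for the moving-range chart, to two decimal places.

58.15

Moving ranges: 8, 11, 14, 6, 4, 30, 17, 23, 31, 34; M̄R̄ = 178.0000 / 10 = 17.8000
UCL_MR = D₄·M̄R̄ = 3.267 × 17.8000 = 58.1526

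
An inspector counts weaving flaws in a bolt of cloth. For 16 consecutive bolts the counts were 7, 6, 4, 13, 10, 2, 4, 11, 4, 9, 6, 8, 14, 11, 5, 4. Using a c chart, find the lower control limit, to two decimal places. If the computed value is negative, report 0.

0.00

c̄ = (7 + 6 + 4 + 13 + 10 + 2 + 4 + 11 + 4 + 9 + 6 + 8 + 14 + 11 + 5 + 4) / 16 = 118 / 16 = 7.3750
LCL = c̄ − 3√c̄ = 7.3750 − 3 × 2.7157 = -0.7721 → 0 (cannot be negative)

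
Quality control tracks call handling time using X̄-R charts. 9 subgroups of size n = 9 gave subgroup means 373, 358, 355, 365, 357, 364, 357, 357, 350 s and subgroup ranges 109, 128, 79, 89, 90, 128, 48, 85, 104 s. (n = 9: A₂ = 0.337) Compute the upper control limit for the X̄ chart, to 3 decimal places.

391.758

X̄̄ = (373 + 358 + 355 + 365 + 357 + 364 + 357 + 357 + 350) / 9 = 3236.0000 / 9 = 359.5556
R̄ = (109 + 128 + 79 + 89 + 90 + 128 + 48 + 85 + 104) / 9 = 860.0000 / 9 = 95.5556
UCL = X̄̄ + A₂·R̄ = 359.5556 + 0.337 × 95.5556 = 391.7578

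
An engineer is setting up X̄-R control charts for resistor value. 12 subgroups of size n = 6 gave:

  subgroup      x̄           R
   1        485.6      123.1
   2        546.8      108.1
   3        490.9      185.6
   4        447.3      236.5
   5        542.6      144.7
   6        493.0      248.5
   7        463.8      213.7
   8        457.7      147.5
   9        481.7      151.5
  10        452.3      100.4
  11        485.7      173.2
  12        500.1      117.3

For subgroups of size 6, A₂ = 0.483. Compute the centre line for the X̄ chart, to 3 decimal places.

487.292

X̄̄ = (485.6 + 546.8 + 490.9 + 447.3 + 542.6 + 493.0 + 463.8 + 457.7 + 481.7 + 452.3 + 485.7 + 500.1) / 12 = 5847.5000 / 12 = 487.2917
CL = X̄̄ = 487.2917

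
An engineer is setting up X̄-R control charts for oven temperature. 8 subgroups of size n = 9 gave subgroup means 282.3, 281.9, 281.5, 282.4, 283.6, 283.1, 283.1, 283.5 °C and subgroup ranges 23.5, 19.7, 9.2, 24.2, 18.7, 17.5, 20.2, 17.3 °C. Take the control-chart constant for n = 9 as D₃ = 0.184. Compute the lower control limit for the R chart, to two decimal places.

R̄ = (23.5 + 19.7 + 9.2 + 24.2 + 18.7 + 17.5 + 20.2 + 17.3) / 8 = 150.3000 / 8 = 18.7875
LCL_R = D₃·R̄ = 0.184 × 18.7875 = 3.4569

3.46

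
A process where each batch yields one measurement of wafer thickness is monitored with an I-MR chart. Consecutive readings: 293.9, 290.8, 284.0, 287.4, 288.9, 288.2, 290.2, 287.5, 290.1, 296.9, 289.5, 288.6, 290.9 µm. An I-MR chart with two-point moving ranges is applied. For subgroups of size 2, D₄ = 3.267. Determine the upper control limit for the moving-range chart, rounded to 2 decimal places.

10.94

Moving ranges: 3.1, 6.8, 3.4, 1.5, 0.7, 2.0, 2.7, 2.6, 6.8, 7.4, 0.9, 2.3; M̄R̄ = 40.2000 / 12 = 3.3500
UCL_MR = D₄·M̄R̄ = 3.267 × 3.3500 = 10.9444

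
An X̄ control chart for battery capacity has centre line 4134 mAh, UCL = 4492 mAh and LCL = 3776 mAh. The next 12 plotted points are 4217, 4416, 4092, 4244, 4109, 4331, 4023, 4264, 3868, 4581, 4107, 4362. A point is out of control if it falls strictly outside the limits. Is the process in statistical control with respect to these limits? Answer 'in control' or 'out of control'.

out of control

Compare each point to [3776, 4492]: sample 10 = 4581 > UCL.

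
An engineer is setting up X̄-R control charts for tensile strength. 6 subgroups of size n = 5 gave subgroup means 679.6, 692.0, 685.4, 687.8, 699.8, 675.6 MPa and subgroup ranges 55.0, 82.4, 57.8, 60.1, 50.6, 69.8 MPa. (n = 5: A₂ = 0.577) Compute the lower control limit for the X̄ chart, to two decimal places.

650.57

X̄̄ = (679.6 + 692.0 + 685.4 + 687.8 + 699.8 + 675.6) / 6 = 4120.2000 / 6 = 686.7000
R̄ = (55.0 + 82.4 + 57.8 + 60.1 + 50.6 + 69.8) / 6 = 375.7000 / 6 = 62.6167
LCL = X̄̄ − A₂·R̄ = 686.7000 − 0.577 × 62.6167 = 650.5702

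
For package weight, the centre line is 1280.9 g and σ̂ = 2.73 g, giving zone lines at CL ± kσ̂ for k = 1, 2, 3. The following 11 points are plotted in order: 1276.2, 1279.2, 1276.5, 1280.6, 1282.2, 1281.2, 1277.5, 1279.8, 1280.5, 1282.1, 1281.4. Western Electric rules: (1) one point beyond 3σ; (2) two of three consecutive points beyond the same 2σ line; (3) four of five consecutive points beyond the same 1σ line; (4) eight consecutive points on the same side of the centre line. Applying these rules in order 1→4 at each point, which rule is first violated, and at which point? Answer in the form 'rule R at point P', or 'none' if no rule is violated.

Zone of each point (C = within 1σ̂, B = 1σ̂–2σ̂, A = 2σ̂–3σ̂, * = beyond 3σ̂; sign = side of CL): 1:-B, 2:-C, 3:-B, 4:-C, 5:+C, 6:+C, 7:-B, 8:-C, 9:-C, 10:+C, 11:+C
No rule fires across all 11 points.

none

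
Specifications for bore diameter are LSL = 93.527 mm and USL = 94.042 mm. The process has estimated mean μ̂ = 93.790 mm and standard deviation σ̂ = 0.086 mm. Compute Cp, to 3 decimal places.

Cp = (USL − LSL) / (6σ̂) = (94.042 − 93.527) / (6 × 0.086) = 0.5150 / 0.5160 = 0.9981

0.998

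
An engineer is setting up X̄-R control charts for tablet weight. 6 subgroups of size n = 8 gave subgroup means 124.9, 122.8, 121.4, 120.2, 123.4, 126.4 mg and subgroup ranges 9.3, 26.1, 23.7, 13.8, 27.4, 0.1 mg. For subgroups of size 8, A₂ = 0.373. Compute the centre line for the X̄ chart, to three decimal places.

X̄̄ = (124.9 + 122.8 + 121.4 + 120.2 + 123.4 + 126.4) / 6 = 739.1000 / 6 = 123.1833
CL = X̄̄ = 123.1833

123.183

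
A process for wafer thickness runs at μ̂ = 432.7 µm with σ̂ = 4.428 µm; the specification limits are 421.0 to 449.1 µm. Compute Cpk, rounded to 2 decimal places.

Cpu = (USL − μ̂) / (3σ̂) = (449.1 − 432.7) / (3 × 4.428) = 1.2346; Cpl = (μ̂ − LSL) / (3σ̂) = (432.7 − 421.0) / (3 × 4.428) = 0.8808; Cpk = min(Cpu, Cpl) = 0.8808

0.88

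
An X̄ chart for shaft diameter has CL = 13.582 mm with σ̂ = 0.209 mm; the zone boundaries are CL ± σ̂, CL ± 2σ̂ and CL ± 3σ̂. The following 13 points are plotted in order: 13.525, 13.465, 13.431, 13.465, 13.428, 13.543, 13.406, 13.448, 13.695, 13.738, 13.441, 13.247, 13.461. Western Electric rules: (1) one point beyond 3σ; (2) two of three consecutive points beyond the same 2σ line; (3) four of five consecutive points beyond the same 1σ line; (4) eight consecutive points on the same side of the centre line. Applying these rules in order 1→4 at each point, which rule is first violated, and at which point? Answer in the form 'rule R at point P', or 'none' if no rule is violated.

rule 4 at point 8

Zone of each point (C = within 1σ̂, B = 1σ̂–2σ̂, A = 2σ̂–3σ̂, * = beyond 3σ̂; sign = side of CL): 1:-C, 2:-C, 3:-C, 4:-C, 5:-C, 6:-C, 7:-C, 8:-C, 9:+C, 10:+C, 11:-C, 12:-B, 13:-C
Rule 4 (eight consecutive points on the same side of the centre line) is satisfied at point 8.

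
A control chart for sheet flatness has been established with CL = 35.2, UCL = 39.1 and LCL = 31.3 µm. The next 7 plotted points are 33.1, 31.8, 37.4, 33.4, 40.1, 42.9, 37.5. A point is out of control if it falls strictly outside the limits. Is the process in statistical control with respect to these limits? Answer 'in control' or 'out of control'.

Compare each point to [31.3, 39.1]: sample 5 = 40.1 > UCL; sample 6 = 42.9 > UCL.

out of control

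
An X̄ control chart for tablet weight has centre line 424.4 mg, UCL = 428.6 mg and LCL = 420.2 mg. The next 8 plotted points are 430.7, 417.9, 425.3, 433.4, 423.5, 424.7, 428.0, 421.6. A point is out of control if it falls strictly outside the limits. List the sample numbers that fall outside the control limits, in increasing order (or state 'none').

1, 2, 4

Compare each point to [420.2, 428.6]: sample 1 = 430.7 > UCL; sample 2 = 417.9 < LCL; sample 4 = 433.4 > UCL.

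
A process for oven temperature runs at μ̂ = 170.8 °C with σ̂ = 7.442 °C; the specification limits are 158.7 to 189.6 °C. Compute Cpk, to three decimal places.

0.542

Cpu = (USL − μ̂) / (3σ̂) = (189.6 − 170.8) / (3 × 7.442) = 0.8421; Cpl = (μ̂ − LSL) / (3σ̂) = (170.8 − 158.7) / (3 × 7.442) = 0.5420; Cpk = min(Cpu, Cpl) = 0.5420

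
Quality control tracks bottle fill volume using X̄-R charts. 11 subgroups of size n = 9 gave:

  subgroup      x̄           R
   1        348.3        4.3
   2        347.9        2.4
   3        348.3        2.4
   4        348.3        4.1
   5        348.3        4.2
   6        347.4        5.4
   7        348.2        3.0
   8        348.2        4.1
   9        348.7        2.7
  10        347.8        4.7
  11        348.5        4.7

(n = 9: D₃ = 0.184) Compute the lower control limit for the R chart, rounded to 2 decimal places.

0.70

R̄ = (4.3 + 2.4 + 2.4 + 4.1 + 4.2 + 5.4 + 3.0 + 4.1 + 2.7 + 4.7 + 4.7) / 11 = 42.0000 / 11 = 3.8182
LCL_R = D₃·R̄ = 0.184 × 3.8182 = 0.7025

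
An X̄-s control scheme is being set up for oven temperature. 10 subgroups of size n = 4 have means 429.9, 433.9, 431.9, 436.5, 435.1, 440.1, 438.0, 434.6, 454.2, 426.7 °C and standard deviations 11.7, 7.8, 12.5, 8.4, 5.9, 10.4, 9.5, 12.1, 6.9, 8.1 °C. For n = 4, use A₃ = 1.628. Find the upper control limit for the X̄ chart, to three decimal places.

451.279

X̄̄ = (429.9 + 433.9 + 431.9 + 436.5 + 435.1 + 440.1 + 438.0 + 434.6 + 454.2 + 426.7) / 10 = 436.0900
s̄ = (11.7 + 7.8 + 12.5 + 8.4 + 5.9 + 10.4 + 9.5 + 12.1 + 6.9 + 8.1) / 10 = 9.3300
UCL = X̄̄ + A₃·s̄ = 436.0900 + 1.628 × 9.3300 = 451.2792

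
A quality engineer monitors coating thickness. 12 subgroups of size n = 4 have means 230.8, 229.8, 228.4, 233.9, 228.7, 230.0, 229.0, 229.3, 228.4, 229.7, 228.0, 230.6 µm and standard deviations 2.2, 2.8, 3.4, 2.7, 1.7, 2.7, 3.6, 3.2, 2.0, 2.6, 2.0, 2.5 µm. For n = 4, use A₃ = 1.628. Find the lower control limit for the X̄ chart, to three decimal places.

X̄̄ = (230.8 + 229.8 + 228.4 + 233.9 + 228.7 + 230.0 + 229.0 + 229.3 + 228.4 + 229.7 + 228.0 + 230.6) / 12 = 229.7167
s̄ = (2.2 + 2.8 + 3.4 + 2.7 + 1.7 + 2.7 + 3.6 + 3.2 + 2.0 + 2.6 + 2.0 + 2.5) / 12 = 2.6167
LCL = X̄̄ − A₃·s̄ = 229.7167 − 1.628 × 2.6167 = 225.4567

225.457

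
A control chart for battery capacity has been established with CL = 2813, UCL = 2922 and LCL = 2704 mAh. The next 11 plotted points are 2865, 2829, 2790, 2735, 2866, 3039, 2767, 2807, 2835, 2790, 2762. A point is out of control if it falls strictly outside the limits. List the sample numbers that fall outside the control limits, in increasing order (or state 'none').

Compare each point to [2704, 2922]: sample 6 = 3039 > UCL.

6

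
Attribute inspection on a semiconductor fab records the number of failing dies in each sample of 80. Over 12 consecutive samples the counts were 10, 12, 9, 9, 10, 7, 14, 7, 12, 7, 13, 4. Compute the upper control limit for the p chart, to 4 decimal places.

0.2273

p̄ = Σdᵢ / (k·n) = 114 / (12 × 80) = 0.11875
UCL = p̄ + 3·√(p̄(1−p̄)/n) = 0.11875 + 3 × √(0.11875×0.88125/80) = 0.11875 + 3 × 0.03617 = 0.22725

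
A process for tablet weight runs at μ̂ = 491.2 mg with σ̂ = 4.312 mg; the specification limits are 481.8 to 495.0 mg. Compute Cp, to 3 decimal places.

Cp = (USL − LSL) / (6σ̂) = (495.0 − 481.8) / (6 × 4.312) = 13.2000 / 25.8720 = 0.5102

0.510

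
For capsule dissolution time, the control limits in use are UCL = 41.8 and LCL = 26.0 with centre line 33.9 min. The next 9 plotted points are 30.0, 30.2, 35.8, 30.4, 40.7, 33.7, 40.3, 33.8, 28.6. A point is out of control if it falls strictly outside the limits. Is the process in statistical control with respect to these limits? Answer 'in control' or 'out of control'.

in control

All 9 points lie within [26.0, 41.8].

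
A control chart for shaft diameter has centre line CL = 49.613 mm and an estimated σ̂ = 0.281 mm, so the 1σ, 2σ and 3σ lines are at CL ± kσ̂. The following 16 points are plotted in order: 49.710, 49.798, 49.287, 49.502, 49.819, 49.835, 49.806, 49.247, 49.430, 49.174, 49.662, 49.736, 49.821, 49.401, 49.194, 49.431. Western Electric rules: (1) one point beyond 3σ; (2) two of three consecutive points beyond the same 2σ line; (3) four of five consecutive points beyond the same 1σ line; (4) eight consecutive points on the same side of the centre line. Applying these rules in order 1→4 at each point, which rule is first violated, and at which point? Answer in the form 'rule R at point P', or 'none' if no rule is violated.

Zone of each point (C = within 1σ̂, B = 1σ̂–2σ̂, A = 2σ̂–3σ̂, * = beyond 3σ̂; sign = side of CL): 1:+C, 2:+C, 3:-B, 4:-C, 5:+C, 6:+C, 7:+C, 8:-B, 9:-C, 10:-B, 11:+C, 12:+C, 13:+C, 14:-C, 15:-B, 16:-C
No rule fires across all 16 points.

none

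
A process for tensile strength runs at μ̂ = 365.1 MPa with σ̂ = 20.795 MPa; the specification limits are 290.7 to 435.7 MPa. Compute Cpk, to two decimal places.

1.13

Cpu = (USL − μ̂) / (3σ̂) = (435.7 − 365.1) / (3 × 20.795) = 1.1317; Cpl = (μ̂ − LSL) / (3σ̂) = (365.1 − 290.7) / (3 × 20.795) = 1.1926; Cpk = min(Cpu, Cpl) = 1.1317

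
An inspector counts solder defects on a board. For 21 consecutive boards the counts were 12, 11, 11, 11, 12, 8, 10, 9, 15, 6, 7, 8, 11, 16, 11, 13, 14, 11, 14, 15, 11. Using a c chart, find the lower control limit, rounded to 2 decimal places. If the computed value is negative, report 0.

c̄ = (12 + 11 + 11 + 11 + 12 + 8 + 10 + 9 + 15 + 6 + 7 + 8 + 11 + 16 + 11 + 13 + 14 + 11 + 14 + 15 + 11) / 21 = 236 / 21 = 11.2381
LCL = c̄ − 3√c̄ = 11.2381 − 3 × 3.3523 = 1.1811

1.18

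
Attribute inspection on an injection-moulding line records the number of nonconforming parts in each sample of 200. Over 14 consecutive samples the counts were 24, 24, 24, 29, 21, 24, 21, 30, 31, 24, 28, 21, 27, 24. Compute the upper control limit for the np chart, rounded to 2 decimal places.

p̄ = Σdᵢ / (k·n) = 352 / (14 × 200) = 0.12571
UCL = np̄ + 3·√(np̄(1−p̄)) = 25.1429 + 3 × √(25.1429×0.87429) = 25.1429 + 3 × 4.6885 = 39.2084

39.21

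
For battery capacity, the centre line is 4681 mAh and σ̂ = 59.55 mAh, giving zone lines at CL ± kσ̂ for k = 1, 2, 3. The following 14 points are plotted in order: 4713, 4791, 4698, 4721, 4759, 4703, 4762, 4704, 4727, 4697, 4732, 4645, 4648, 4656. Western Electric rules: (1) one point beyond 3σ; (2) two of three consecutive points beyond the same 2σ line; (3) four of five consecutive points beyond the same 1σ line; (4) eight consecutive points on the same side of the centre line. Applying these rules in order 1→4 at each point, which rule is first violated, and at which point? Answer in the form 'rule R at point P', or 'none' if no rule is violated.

rule 4 at point 8

Zone of each point (C = within 1σ̂, B = 1σ̂–2σ̂, A = 2σ̂–3σ̂, * = beyond 3σ̂; sign = side of CL): 1:+C, 2:+B, 3:+C, 4:+C, 5:+B, 6:+C, 7:+B, 8:+C, 9:+C, 10:+C, 11:+C, 12:-C, 13:-C, 14:-C
Rule 4 (eight consecutive points on the same side of the centre line) is satisfied at point 8.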